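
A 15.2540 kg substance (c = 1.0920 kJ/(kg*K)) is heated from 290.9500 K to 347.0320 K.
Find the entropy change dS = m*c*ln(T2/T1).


T2/T1 = 1.1928
ln(T2/T1) = 0.1763
dS = 15.2540 * 1.0920 * 0.1763 = 2.9361 kJ/K

2.9361 kJ/K


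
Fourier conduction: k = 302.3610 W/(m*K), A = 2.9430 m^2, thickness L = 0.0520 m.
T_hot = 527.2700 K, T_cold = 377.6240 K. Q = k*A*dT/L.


dT = 149.6460 K
Q = 302.3610 * 2.9430 * 149.6460 / 0.0520 = 2560812.6367 W

2560812.6367 W


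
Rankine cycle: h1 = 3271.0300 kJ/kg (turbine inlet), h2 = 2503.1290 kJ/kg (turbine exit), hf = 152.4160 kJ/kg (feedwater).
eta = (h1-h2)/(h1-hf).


W = 767.9010 kJ/kg
Q_in = 3118.6140 kJ/kg
eta = 0.2462 = 24.6231%

eta = 24.6231%


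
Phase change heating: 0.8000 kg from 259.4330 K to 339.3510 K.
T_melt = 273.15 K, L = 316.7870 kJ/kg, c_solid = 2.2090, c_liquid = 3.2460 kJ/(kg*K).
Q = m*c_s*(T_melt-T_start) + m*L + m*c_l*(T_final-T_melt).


Q1 (sensible, solid) = 0.8000 * 2.2090 * 13.7170 = 24.2407 kJ
Q2 (latent) = 0.8000 * 316.7870 = 253.4296 kJ
Q3 (sensible, liquid) = 0.8000 * 3.2460 * 66.2010 = 171.9108 kJ
Q_total = 449.5810 kJ

449.5810 kJ


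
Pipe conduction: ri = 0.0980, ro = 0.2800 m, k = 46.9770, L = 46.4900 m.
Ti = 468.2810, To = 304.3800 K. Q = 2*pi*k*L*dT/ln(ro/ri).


dT = 163.9010 K
ln(ro/ri) = 1.0498
Q = 2*pi*46.9770*46.4900*163.9010 / 1.0498 = 2142350.7486 W

2142350.7486 W


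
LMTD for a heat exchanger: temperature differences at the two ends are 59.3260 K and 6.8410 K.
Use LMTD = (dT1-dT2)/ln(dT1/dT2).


dT1/dT2 = 8.6721
ln(dT1/dT2) = 2.1601
LMTD = 52.4850 / 2.1601 = 24.2973 K

24.2973 K


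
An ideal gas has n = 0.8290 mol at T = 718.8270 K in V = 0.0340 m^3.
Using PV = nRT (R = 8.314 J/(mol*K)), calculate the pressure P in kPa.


P = nRT/V = 0.8290 * 8.314 * 718.8270 / 0.0340
= 4954.3756 / 0.0340 = 145716.9307 Pa = 145.7169 kPa

145.7169 kPa


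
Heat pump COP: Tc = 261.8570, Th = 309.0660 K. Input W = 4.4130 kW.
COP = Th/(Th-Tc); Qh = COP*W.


COP = 309.0660 / 47.2090 = 6.5468
Qh = 6.5468 * 4.4130 = 28.8909 kW

COP = 6.5468, Qh = 28.8909 kW


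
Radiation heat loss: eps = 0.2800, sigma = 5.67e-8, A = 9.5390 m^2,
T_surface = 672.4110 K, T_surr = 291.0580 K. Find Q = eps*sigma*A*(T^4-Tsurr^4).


T^4 = 2.0443e+11
Tsurr^4 = 7.1766e+09
Q = 0.2800 * 5.67e-8 * 9.5390 * 1.9725e+11 = 29871.9017 W

29871.9017 W


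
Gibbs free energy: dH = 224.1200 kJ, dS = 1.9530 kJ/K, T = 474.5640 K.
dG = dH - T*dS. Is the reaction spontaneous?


T*dS = 474.5640 * 1.9530 = 926.8235 kJ
dG = 224.1200 - 926.8235 = -702.7035 kJ (spontaneous)

dG = -702.7035 kJ, spontaneous


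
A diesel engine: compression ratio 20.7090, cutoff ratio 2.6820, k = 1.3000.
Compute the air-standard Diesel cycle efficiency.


r^(k-1) = 2.4823
rc^k = 3.6058
eta = 0.5199 = 51.9917%

51.9917%


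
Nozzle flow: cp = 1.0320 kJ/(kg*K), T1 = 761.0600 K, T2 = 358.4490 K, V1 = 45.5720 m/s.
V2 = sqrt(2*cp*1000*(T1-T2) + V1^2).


dT = 402.6110 K
2*cp*1000*dT = 830989.1040
V1^2 = 2076.8072
V2 = sqrt(833065.9112) = 912.7244 m/s

912.7244 m/s


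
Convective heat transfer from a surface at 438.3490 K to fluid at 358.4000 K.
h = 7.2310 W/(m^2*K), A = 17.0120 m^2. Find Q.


dT = 79.9490 K
Q = 7.2310 * 17.0120 * 79.9490 = 9834.8281 W

9834.8281 W


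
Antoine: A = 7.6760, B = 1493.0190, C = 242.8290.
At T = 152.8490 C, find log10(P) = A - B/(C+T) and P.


C+T = 395.6780
B/(C+T) = 3.7733
log10(P) = 7.6760 - 3.7733 = 3.9027
P = 10^3.9027 = 7992.4844 mmHg

7992.4844 mmHg


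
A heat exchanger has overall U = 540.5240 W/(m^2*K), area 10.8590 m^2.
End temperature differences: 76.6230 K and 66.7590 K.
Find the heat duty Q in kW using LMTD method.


LMTD = 71.5778 K
Q = 540.5240 * 10.8590 * 71.5778 = 420129.2350 W = 420.1292 kW

420.1292 kW


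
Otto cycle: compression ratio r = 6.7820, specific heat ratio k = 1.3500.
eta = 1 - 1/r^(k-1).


r^(k-1) = 1.9542
eta = 1 - 1/1.9542 = 0.4883 = 48.8289%

48.8289%


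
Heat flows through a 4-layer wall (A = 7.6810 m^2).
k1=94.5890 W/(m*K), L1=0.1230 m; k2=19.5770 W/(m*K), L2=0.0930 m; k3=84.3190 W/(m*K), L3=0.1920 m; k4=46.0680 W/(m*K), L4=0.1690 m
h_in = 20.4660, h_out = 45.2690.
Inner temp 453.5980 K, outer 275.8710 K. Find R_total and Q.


R_conv_in = 1/(20.4660*7.6810) = 0.0064
R_1 = 0.1230/(94.5890*7.6810) = 0.0002
R_2 = 0.0930/(19.5770*7.6810) = 0.0006
R_3 = 0.1920/(84.3190*7.6810) = 0.0003
R_4 = 0.1690/(46.0680*7.6810) = 0.0005
R_conv_out = 1/(45.2690*7.6810) = 0.0029
R_total = 0.0108 K/W
Q = 177.7270 / 0.0108 = 16457.5348 W

R_total = 0.0108 K/W, Q = 16457.5348 W


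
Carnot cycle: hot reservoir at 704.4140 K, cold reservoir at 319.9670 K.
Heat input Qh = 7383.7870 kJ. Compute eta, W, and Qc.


eta = 1 - 319.9670/704.4140 = 0.5458
W = 0.5458 * 7383.7870 = 4029.8386 kJ
Qc = 7383.7870 - 4029.8386 = 3353.9484 kJ

eta = 54.5769%, W = 4029.8386 kJ, Qc = 3353.9484 kJ


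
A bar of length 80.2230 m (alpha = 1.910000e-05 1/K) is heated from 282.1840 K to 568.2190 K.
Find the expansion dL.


dT = 286.0350 K
dL = 1.910000e-05 * 80.2230 * 286.0350 = 0.438280 m
L_final = 80.661280 m

dL = 0.438280 m


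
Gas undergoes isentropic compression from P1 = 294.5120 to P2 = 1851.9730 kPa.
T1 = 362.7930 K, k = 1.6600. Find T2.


(k-1)/k = 0.3976
(P2/P1)^exp = 2.0772
T2 = 362.7930 * 2.0772 = 753.6113 K

753.6113 K


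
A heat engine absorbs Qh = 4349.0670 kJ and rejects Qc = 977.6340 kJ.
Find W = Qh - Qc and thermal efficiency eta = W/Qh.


W = 4349.0670 - 977.6340 = 3371.4330 kJ
eta = 3371.4330 / 4349.0670 = 0.7752 = 77.5208%

W = 3371.4330 kJ, eta = 77.5208%


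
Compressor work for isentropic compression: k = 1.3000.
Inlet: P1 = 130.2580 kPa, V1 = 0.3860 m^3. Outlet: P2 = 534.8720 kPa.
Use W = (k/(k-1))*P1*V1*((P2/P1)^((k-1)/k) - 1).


(k-1)/k = 0.2308
(P2/P1)^exp = 1.3854
W = 4.3333 * 130.2580 * 0.3860 * (1.3854 - 1) = 83.9627 kJ

83.9627 kJ


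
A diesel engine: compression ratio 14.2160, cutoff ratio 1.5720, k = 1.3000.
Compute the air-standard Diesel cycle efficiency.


r^(k-1) = 2.2173
rc^k = 1.8005
eta = 0.5145 = 51.4513%

51.4513%


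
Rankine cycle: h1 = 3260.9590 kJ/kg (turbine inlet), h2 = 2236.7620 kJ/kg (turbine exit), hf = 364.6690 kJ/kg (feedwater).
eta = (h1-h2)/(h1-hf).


W = 1024.1970 kJ/kg
Q_in = 2896.2900 kJ/kg
eta = 0.3536 = 35.3624%

eta = 35.3624%


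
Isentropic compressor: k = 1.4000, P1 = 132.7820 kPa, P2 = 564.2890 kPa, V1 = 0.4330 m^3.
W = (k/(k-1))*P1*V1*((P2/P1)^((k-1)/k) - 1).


(k-1)/k = 0.2857
(P2/P1)^exp = 1.5119
W = 3.5000 * 132.7820 * 0.4330 * (1.5119 - 1) = 103.0165 kJ

103.0165 kJ


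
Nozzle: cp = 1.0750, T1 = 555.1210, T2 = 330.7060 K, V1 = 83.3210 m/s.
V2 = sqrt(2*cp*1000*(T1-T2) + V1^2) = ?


dT = 224.4150 K
2*cp*1000*dT = 482492.2500
V1^2 = 6942.3890
V2 = sqrt(489434.6390) = 699.5961 m/s

699.5961 m/s


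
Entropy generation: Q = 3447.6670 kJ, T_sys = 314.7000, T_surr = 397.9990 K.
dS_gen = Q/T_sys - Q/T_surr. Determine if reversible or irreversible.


dS_sys = 3447.6670/314.7000 = 10.9554 kJ/K
dS_surr = -3447.6670/397.9990 = -8.6625 kJ/K
dS_gen = 10.9554 - 8.6625 = 2.2929 kJ/K (irreversible)

dS_gen = 2.2929 kJ/K, irreversible


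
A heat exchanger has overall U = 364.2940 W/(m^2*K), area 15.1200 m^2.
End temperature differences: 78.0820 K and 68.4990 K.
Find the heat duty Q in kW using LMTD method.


LMTD = 73.1860 K
Q = 364.2940 * 15.1200 * 73.1860 = 403117.4532 W = 403.1175 kW

403.1175 kW


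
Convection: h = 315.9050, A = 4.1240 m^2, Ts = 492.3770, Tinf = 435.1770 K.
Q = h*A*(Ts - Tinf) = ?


dT = 57.2000 K
Q = 315.9050 * 4.1240 * 57.2000 = 74519.7150 W

74519.7150 W


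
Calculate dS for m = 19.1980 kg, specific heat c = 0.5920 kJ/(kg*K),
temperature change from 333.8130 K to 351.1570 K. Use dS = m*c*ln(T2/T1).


T2/T1 = 1.0520
ln(T2/T1) = 0.0507
dS = 19.1980 * 0.5920 * 0.0507 = 0.5757 kJ/K

0.5757 kJ/K


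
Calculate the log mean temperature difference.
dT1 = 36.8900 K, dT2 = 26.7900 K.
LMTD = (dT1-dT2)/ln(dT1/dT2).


dT1/dT2 = 1.3770
ln(dT1/dT2) = 0.3199
LMTD = 10.1000 / 0.3199 = 31.5712 K

31.5712 K


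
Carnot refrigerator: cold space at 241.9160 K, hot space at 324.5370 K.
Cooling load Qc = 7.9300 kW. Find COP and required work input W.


COP = 241.9160 / 82.6210 = 2.9280
W = 7.9300 / 2.9280 = 2.7083 kW

COP = 2.9280, W = 2.7083 kW


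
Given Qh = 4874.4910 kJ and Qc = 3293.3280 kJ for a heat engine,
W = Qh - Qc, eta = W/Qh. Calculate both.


W = 4874.4910 - 3293.3280 = 1581.1630 kJ
eta = 1581.1630 / 4874.4910 = 0.3244 = 32.4375%

W = 1581.1630 kJ, eta = 32.4375%


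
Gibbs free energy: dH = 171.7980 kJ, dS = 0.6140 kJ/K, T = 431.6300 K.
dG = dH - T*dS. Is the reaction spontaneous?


T*dS = 431.6300 * 0.6140 = 265.0208 kJ
dG = 171.7980 - 265.0208 = -93.2228 kJ (spontaneous)

dG = -93.2228 kJ, spontaneous


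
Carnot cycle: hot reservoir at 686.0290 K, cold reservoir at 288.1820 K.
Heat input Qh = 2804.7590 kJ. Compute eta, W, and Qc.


eta = 1 - 288.1820/686.0290 = 0.5799
W = 0.5799 * 2804.7590 = 1626.5565 kJ
Qc = 2804.7590 - 1626.5565 = 1178.2025 kJ

eta = 57.9927%, W = 1626.5565 kJ, Qc = 1178.2025 kJ


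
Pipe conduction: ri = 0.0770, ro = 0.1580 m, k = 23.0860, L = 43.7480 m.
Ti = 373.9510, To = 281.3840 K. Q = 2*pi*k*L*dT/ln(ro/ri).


dT = 92.5670 K
ln(ro/ri) = 0.7188
Q = 2*pi*23.0860*43.7480*92.5670 / 0.7188 = 817224.0906 W

817224.0906 W


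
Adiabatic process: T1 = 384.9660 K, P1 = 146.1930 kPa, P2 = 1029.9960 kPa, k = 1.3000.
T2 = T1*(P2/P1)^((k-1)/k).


(k-1)/k = 0.2308
(P2/P1)^exp = 1.5692
T2 = 384.9660 * 1.5692 = 604.0789 K

604.0789 K


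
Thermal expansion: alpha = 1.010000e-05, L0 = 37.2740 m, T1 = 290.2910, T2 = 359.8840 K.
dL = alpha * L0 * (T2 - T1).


dT = 69.5930 K
dL = 1.010000e-05 * 37.2740 * 69.5930 = 0.026199 m
L_final = 37.300199 m

dL = 0.026199 m


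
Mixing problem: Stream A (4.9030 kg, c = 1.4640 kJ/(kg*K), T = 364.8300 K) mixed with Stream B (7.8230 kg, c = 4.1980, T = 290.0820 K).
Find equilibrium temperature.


num = 12145.3164
den = 40.0189
Tf = 303.4892 K

303.4892 K


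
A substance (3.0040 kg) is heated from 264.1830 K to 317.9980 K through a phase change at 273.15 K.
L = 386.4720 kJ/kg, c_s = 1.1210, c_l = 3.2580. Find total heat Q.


Q1 (sensible, solid) = 3.0040 * 1.1210 * 8.9670 = 30.1962 kJ
Q2 (latent) = 3.0040 * 386.4720 = 1160.9619 kJ
Q3 (sensible, liquid) = 3.0040 * 3.2580 * 44.8480 = 438.9288 kJ
Q_total = 1630.0869 kJ

1630.0869 kJ


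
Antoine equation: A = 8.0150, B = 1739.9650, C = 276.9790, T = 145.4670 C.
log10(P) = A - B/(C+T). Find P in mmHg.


C+T = 422.4460
B/(C+T) = 4.1188
log10(P) = 8.0150 - 4.1188 = 3.8962
P = 10^3.8962 = 7874.3229 mmHg

7874.3229 mmHg


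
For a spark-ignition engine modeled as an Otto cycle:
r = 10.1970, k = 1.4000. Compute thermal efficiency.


r^(k-1) = 2.5316
eta = 1 - 1/2.5316 = 0.6050 = 60.4987%

60.4987%


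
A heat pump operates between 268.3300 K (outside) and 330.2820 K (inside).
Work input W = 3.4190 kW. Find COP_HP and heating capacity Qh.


COP = 330.2820 / 61.9520 = 5.3313
Qh = 5.3313 * 3.4190 = 18.2276 kW

COP = 5.3313, Qh = 18.2276 kW


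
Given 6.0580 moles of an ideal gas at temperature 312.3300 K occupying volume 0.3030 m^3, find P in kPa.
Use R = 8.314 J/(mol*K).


P = nRT/V = 6.0580 * 8.314 * 312.3300 / 0.3030
= 15730.8790 / 0.3030 = 51917.0924 Pa = 51.9171 kPa

51.9171 kPa


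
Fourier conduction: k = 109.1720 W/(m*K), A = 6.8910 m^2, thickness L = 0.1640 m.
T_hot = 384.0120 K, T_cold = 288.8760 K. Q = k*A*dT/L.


dT = 95.1360 K
Q = 109.1720 * 6.8910 * 95.1360 / 0.1640 = 436409.8617 W

436409.8617 W


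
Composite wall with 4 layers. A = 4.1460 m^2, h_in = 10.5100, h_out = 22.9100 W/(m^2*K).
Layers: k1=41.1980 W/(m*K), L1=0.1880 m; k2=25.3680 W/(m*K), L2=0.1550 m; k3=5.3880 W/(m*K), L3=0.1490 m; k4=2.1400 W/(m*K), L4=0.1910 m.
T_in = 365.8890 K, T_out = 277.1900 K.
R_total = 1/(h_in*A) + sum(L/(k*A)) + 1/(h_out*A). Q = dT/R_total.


R_conv_in = 1/(10.5100*4.1460) = 0.0229
R_1 = 0.1880/(41.1980*4.1460) = 0.0011
R_2 = 0.1550/(25.3680*4.1460) = 0.0015
R_3 = 0.1490/(5.3880*4.1460) = 0.0067
R_4 = 0.1910/(2.1400*4.1460) = 0.0215
R_conv_out = 1/(22.9100*4.1460) = 0.0105
R_total = 0.0642 K/W
Q = 88.6990 / 0.0642 = 1380.5509 W

R_total = 0.0642 K/W, Q = 1380.5509 W


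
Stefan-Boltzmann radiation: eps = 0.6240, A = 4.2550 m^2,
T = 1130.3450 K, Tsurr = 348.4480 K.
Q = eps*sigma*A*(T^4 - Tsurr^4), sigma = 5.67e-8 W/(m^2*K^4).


T^4 = 1.6325e+12
Tsurr^4 = 1.4742e+10
Q = 0.6240 * 5.67e-8 * 4.2550 * 1.6177e+12 = 243540.7322 W

243540.7322 W


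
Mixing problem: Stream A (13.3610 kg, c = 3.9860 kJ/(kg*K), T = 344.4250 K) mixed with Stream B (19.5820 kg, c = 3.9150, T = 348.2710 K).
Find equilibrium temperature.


num = 45042.7079
den = 129.9205
Tf = 346.6944 K

346.6944 K


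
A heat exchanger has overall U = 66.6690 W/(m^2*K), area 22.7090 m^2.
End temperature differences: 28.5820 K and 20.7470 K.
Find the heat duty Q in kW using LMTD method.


LMTD = 24.4557 K
Q = 66.6690 * 22.7090 * 24.4557 = 37025.5627 W = 37.0256 kW

37.0256 kW


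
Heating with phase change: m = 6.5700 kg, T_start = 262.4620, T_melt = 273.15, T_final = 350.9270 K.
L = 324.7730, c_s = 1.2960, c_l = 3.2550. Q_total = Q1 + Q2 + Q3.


Q1 (sensible, solid) = 6.5700 * 1.2960 * 10.6880 = 91.0053 kJ
Q2 (latent) = 6.5700 * 324.7730 = 2133.7586 kJ
Q3 (sensible, liquid) = 6.5700 * 3.2550 * 77.7770 = 1663.2884 kJ
Q_total = 3888.0523 kJ

3888.0523 kJ


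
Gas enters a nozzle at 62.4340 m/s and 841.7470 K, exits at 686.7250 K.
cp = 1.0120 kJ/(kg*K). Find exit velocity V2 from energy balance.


dT = 155.0220 K
2*cp*1000*dT = 313764.5280
V1^2 = 3898.0044
V2 = sqrt(317662.5324) = 563.6156 m/s

563.6156 m/s


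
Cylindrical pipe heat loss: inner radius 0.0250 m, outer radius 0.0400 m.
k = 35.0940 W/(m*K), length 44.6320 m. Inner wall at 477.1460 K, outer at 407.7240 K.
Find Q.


dT = 69.4220 K
ln(ro/ri) = 0.4700
Q = 2*pi*35.0940*44.6320*69.4220 / 0.4700 = 1453633.7519 W

1453633.7519 W


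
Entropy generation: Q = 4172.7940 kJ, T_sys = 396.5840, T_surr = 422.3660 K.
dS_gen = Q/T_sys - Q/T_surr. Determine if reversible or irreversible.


dS_sys = 4172.7940/396.5840 = 10.5218 kJ/K
dS_surr = -4172.7940/422.3660 = -9.8796 kJ/K
dS_gen = 10.5218 - 9.8796 = 0.6423 kJ/K (irreversible)

dS_gen = 0.6423 kJ/K, irreversible


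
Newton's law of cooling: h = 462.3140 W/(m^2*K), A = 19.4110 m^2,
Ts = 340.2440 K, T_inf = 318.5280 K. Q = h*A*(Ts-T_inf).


dT = 21.7160 K
Q = 462.3140 * 19.4110 * 21.7160 = 194878.8857 W

194878.8857 W


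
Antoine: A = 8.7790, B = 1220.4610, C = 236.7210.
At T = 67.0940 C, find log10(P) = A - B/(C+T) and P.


C+T = 303.8150
B/(C+T) = 4.0171
log10(P) = 8.7790 - 4.0171 = 4.7619
P = 10^4.7619 = 57793.7706 mmHg

57793.7706 mmHg


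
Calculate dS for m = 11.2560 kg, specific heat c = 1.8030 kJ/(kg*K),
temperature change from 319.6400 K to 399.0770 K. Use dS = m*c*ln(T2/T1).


T2/T1 = 1.2485
ln(T2/T1) = 0.2220
dS = 11.2560 * 1.8030 * 0.2220 = 4.5046 kJ/K

4.5046 kJ/K


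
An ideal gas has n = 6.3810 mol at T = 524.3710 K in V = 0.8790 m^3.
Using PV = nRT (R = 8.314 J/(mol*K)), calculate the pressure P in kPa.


P = nRT/V = 6.3810 * 8.314 * 524.3710 / 0.8790
= 27818.7384 / 0.8790 = 31648.1665 Pa = 31.6482 kPa

31.6482 kPa


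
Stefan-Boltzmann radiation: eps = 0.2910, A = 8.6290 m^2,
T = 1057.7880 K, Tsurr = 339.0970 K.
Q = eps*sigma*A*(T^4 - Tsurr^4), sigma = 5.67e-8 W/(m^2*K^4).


T^4 = 1.2520e+12
Tsurr^4 = 1.3222e+10
Q = 0.2910 * 5.67e-8 * 8.6290 * 1.2387e+12 = 176368.1362 W

176368.1362 W


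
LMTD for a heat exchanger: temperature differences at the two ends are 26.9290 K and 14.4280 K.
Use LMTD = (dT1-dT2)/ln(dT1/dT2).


dT1/dT2 = 1.8664
ln(dT1/dT2) = 0.6240
LMTD = 12.5010 / 0.6240 = 20.0326 K

20.0326 K


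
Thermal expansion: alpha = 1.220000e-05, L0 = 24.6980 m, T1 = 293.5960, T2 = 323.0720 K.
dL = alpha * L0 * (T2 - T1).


dT = 29.4760 K
dL = 1.220000e-05 * 24.6980 * 29.4760 = 0.008882 m
L_final = 24.706882 m

dL = 0.008882 m


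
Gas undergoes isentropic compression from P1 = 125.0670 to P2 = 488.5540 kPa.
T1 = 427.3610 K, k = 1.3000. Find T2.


(k-1)/k = 0.2308
(P2/P1)^exp = 1.3695
T2 = 427.3610 * 1.3695 = 585.2712 K

585.2712 K


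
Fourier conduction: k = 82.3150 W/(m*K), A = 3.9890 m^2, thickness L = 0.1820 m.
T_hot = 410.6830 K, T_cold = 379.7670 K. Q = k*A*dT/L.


dT = 30.9160 K
Q = 82.3150 * 3.9890 * 30.9160 / 0.1820 = 55776.9715 W

55776.9715 W


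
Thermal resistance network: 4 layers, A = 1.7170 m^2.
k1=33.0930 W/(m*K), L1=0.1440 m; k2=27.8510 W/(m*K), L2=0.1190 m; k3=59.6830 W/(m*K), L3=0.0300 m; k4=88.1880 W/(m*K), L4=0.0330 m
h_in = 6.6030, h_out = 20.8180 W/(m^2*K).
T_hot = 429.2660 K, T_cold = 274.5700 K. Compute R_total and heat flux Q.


R_conv_in = 1/(6.6030*1.7170) = 0.0882
R_1 = 0.1440/(33.0930*1.7170) = 0.0025
R_2 = 0.1190/(27.8510*1.7170) = 0.0025
R_3 = 0.0300/(59.6830*1.7170) = 0.0003
R_4 = 0.0330/(88.1880*1.7170) = 0.0002
R_conv_out = 1/(20.8180*1.7170) = 0.0280
R_total = 0.1217 K/W
Q = 154.6960 / 0.1217 = 1270.9814 W

R_total = 0.1217 K/W, Q = 1270.9814 W


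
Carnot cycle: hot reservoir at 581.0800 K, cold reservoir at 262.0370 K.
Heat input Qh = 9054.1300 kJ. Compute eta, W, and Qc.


eta = 1 - 262.0370/581.0800 = 0.5491
W = 0.5491 * 9054.1300 = 4971.1861 kJ
Qc = 9054.1300 - 4971.1861 = 4082.9439 kJ

eta = 54.9052%, W = 4971.1861 kJ, Qc = 4082.9439 kJ


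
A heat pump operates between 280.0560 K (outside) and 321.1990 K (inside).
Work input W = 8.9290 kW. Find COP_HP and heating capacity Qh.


COP = 321.1990 / 41.1430 = 7.8069
Qh = 7.8069 * 8.9290 = 69.7077 kW

COP = 7.8069, Qh = 69.7077 kW


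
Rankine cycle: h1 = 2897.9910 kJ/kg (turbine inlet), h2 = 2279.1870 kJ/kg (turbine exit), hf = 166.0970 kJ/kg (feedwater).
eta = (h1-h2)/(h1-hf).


W = 618.8040 kJ/kg
Q_in = 2731.8940 kJ/kg
eta = 0.2265 = 22.6511%

eta = 22.6511%


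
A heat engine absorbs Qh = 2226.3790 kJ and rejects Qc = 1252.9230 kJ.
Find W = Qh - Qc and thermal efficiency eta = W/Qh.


W = 2226.3790 - 1252.9230 = 973.4560 kJ
eta = 973.4560 / 2226.3790 = 0.4372 = 43.7237%

W = 973.4560 kJ, eta = 43.7237%


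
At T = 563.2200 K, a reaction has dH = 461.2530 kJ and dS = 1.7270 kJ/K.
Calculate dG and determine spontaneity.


T*dS = 563.2200 * 1.7270 = 972.6809 kJ
dG = 461.2530 - 972.6809 = -511.4279 kJ (spontaneous)

dG = -511.4279 kJ, spontaneous


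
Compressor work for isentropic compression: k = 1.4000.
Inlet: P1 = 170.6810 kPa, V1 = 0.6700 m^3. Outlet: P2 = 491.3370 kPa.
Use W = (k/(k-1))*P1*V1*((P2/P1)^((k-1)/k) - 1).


(k-1)/k = 0.2857
(P2/P1)^exp = 1.3527
W = 3.5000 * 170.6810 * 0.6700 * (1.3527 - 1) = 141.1632 kJ

141.1632 kJ


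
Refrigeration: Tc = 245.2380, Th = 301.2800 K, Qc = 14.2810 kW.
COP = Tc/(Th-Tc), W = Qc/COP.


COP = 245.2380 / 56.0420 = 4.3760
W = 14.2810 / 4.3760 = 3.2635 kW

COP = 4.3760, W = 3.2635 kW


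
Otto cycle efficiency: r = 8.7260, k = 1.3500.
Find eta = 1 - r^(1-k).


r^(k-1) = 2.1344
eta = 1 - 1/2.1344 = 0.5315 = 53.1495%

53.1495%


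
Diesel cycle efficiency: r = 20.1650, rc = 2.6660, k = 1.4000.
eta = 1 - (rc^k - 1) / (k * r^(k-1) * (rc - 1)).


r^(k-1) = 3.3254
rc^k = 3.9464
eta = 0.6201 = 62.0114%

62.0114%


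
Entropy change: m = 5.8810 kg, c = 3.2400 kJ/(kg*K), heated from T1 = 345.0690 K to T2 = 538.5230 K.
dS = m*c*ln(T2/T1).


T2/T1 = 1.5606
ln(T2/T1) = 0.4451
dS = 5.8810 * 3.2400 * 0.4451 = 8.4809 kJ/K

8.4809 kJ/K


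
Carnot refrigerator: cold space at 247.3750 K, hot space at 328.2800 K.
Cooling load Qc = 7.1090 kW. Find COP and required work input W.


COP = 247.3750 / 80.9050 = 3.0576
W = 7.1090 / 3.0576 = 2.3250 kW

COP = 3.0576, W = 2.3250 kW


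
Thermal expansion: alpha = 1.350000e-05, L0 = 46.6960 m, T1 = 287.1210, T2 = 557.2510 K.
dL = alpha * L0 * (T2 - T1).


dT = 270.1300 K
dL = 1.350000e-05 * 46.6960 * 270.1300 = 0.170289 m
L_final = 46.866289 m

dL = 0.170289 m


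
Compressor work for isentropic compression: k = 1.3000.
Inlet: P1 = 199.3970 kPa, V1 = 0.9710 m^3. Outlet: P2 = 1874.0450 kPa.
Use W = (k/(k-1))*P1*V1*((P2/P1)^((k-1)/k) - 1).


(k-1)/k = 0.2308
(P2/P1)^exp = 1.6771
W = 4.3333 * 199.3970 * 0.9710 * (1.6771 - 1) = 568.0638 kJ

568.0638 kJ


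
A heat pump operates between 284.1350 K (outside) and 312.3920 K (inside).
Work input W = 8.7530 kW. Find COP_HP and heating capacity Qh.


COP = 312.3920 / 28.2570 = 11.0554
Qh = 11.0554 * 8.7530 = 96.7678 kW

COP = 11.0554, Qh = 96.7678 kW


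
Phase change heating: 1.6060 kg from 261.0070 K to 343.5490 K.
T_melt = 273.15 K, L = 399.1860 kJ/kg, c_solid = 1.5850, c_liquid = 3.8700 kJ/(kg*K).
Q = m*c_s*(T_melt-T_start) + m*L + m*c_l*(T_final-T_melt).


Q1 (sensible, solid) = 1.6060 * 1.5850 * 12.1430 = 30.9101 kJ
Q2 (latent) = 1.6060 * 399.1860 = 641.0927 kJ
Q3 (sensible, liquid) = 1.6060 * 3.8700 * 70.3990 = 437.5453 kJ
Q_total = 1109.5481 kJ

1109.5481 kJ


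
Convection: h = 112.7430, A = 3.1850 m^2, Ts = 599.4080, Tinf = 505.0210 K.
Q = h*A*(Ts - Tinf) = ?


dT = 94.3870 K
Q = 112.7430 * 3.1850 * 94.3870 = 33893.0932 W

33893.0932 W


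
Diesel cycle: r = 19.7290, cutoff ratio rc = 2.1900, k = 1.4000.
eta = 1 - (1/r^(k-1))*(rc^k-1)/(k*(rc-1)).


r^(k-1) = 3.2964
rc^k = 2.9966
eta = 0.6365 = 63.6451%

63.6451%


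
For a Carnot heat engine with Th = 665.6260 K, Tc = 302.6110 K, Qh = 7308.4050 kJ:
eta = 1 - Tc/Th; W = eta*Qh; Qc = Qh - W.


eta = 1 - 302.6110/665.6260 = 0.5454
W = 0.5454 * 7308.4050 = 3985.8128 kJ
Qc = 7308.4050 - 3985.8128 = 3322.5922 kJ

eta = 54.5374%, W = 3985.8128 kJ, Qc = 3322.5922 kJ


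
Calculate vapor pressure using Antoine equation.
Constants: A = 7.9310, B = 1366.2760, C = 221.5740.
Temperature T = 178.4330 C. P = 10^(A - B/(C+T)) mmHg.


C+T = 400.0070
B/(C+T) = 3.4156
log10(P) = 7.9310 - 3.4156 = 4.5154
P = 10^4.5154 = 32761.9523 mmHg

32761.9523 mmHg


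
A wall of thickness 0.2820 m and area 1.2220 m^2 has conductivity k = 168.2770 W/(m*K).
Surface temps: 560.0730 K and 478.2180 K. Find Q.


dT = 81.8550 K
Q = 168.2770 * 1.2220 * 81.8550 / 0.2820 = 59688.6933 W

59688.6933 W


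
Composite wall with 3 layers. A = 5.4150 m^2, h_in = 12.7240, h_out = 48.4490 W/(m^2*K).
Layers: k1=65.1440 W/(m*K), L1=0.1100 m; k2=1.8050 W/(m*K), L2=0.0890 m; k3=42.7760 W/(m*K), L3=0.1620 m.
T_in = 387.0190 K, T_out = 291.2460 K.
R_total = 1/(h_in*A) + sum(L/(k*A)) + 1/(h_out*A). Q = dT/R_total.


R_conv_in = 1/(12.7240*5.4150) = 0.0145
R_1 = 0.1100/(65.1440*5.4150) = 0.0003
R_2 = 0.0890/(1.8050*5.4150) = 0.0091
R_3 = 0.1620/(42.7760*5.4150) = 0.0007
R_conv_out = 1/(48.4490*5.4150) = 0.0038
R_total = 0.0284 K/W
Q = 95.7730 / 0.0284 = 3367.2721 W

R_total = 0.0284 K/W, Q = 3367.2721 W


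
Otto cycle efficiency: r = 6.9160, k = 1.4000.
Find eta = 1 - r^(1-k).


r^(k-1) = 2.1674
eta = 1 - 1/2.1674 = 0.5386 = 53.8621%

53.8621%


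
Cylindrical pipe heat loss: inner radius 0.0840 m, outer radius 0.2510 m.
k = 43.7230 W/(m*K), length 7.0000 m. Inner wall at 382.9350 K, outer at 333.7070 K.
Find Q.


dT = 49.2280 K
ln(ro/ri) = 1.0946
Q = 2*pi*43.7230*7.0000*49.2280 / 1.0946 = 86482.9052 W

86482.9052 W


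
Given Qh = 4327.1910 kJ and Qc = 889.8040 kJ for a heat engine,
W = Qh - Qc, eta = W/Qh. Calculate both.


W = 4327.1910 - 889.8040 = 3437.3870 kJ
eta = 3437.3870 / 4327.1910 = 0.7944 = 79.4369%

W = 3437.3870 kJ, eta = 79.4369%


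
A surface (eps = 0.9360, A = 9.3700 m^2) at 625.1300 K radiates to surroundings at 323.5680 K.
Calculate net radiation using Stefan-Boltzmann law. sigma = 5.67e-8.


T^4 = 1.5271e+11
Tsurr^4 = 1.0961e+10
Q = 0.9360 * 5.67e-8 * 9.3700 * 1.4175e+11 = 70490.8147 W

70490.8147 W


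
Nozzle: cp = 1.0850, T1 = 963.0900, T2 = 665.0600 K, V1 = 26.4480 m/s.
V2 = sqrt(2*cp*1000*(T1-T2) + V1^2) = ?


dT = 298.0300 K
2*cp*1000*dT = 646725.1000
V1^2 = 699.4967
V2 = sqrt(647424.5967) = 804.6270 m/s

804.6270 m/s


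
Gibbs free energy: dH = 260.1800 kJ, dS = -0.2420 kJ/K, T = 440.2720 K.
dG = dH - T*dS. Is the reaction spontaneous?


T*dS = 440.2720 * -0.2420 = -106.5458 kJ
dG = 260.1800 + 106.5458 = 366.7258 kJ (non-spontaneous)

dG = 366.7258 kJ, non-spontaneous


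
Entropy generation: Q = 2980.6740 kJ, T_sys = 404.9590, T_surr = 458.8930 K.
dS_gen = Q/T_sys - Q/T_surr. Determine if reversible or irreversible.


dS_sys = 2980.6740/404.9590 = 7.3604 kJ/K
dS_surr = -2980.6740/458.8930 = -6.4954 kJ/K
dS_gen = 7.3604 - 6.4954 = 0.8651 kJ/K (irreversible)

dS_gen = 0.8651 kJ/K, irreversible


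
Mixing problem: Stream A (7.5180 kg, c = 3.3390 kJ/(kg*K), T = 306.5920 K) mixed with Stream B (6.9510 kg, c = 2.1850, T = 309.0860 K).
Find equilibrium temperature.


num = 12390.6350
den = 40.2905
Tf = 307.5321 K

307.5321 K


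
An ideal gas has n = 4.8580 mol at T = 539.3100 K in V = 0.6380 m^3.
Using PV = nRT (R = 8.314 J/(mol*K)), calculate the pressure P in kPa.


P = nRT/V = 4.8580 * 8.314 * 539.3100 / 0.6380
= 21782.4138 / 0.6380 = 34141.7144 Pa = 34.1417 kPa

34.1417 kPa


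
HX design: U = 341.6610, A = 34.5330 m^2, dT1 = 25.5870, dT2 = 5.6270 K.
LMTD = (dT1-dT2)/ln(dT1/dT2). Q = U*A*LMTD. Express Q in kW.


LMTD = 13.1792 K
Q = 341.6610 * 34.5330 * 13.1792 = 155495.8097 W = 155.4958 kW

155.4958 kW


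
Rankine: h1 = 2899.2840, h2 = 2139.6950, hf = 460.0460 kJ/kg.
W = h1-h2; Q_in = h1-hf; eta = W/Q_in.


W = 759.5890 kJ/kg
Q_in = 2439.2380 kJ/kg
eta = 0.3114 = 31.1404%

eta = 31.1404%


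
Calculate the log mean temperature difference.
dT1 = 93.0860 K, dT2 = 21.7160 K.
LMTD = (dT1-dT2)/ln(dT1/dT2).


dT1/dT2 = 4.2865
ln(dT1/dT2) = 1.4555
LMTD = 71.3700 / 1.4555 = 49.0356 K

49.0356 K


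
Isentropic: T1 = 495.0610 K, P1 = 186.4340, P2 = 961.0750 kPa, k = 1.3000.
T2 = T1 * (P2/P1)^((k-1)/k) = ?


(k-1)/k = 0.2308
(P2/P1)^exp = 1.4600
T2 = 495.0610 * 1.4600 = 722.8031 K

722.8031 K


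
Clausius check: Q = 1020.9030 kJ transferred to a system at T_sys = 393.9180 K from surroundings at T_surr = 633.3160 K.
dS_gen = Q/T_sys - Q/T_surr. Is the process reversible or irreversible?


dS_sys = 1020.9030/393.9180 = 2.5917 kJ/K
dS_surr = -1020.9030/633.3160 = -1.6120 kJ/K
dS_gen = 2.5917 - 1.6120 = 0.9797 kJ/K (irreversible)

dS_gen = 0.9797 kJ/K, irreversible


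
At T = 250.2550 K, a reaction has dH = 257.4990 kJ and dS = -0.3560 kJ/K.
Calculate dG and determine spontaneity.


T*dS = 250.2550 * -0.3560 = -89.0908 kJ
dG = 257.4990 + 89.0908 = 346.5898 kJ (non-spontaneous)

dG = 346.5898 kJ, non-spontaneous


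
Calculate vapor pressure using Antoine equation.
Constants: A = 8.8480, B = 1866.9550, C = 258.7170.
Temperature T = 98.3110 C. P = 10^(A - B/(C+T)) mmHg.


C+T = 357.0280
B/(C+T) = 5.2292
log10(P) = 8.8480 - 5.2292 = 3.6188
P = 10^3.6188 = 4157.6153 mmHg

4157.6153 mmHg


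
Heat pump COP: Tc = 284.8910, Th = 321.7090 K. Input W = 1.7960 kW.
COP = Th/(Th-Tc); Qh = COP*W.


COP = 321.7090 / 36.8180 = 8.7378
Qh = 8.7378 * 1.7960 = 15.6931 kW

COP = 8.7378, Qh = 15.6931 kW


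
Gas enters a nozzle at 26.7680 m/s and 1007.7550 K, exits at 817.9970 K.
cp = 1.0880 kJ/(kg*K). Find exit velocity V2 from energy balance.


dT = 189.7580 K
2*cp*1000*dT = 412913.4080
V1^2 = 716.5258
V2 = sqrt(413629.9338) = 643.1407 m/s

643.1407 m/s


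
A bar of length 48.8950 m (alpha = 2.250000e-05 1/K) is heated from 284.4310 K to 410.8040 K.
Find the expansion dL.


dT = 126.3730 K
dL = 2.250000e-05 * 48.8950 * 126.3730 = 0.139028 m
L_final = 49.034028 m

dL = 0.139028 m


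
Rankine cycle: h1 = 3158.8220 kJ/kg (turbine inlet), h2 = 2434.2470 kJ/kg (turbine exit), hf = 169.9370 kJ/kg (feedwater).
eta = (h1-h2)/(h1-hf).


W = 724.5750 kJ/kg
Q_in = 2988.8850 kJ/kg
eta = 0.2424 = 24.2423%

eta = 24.2423%


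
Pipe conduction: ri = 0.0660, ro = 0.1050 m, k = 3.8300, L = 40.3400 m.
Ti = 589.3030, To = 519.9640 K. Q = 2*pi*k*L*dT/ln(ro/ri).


dT = 69.3390 K
ln(ro/ri) = 0.4643
Q = 2*pi*3.8300*40.3400*69.3390 / 0.4643 = 144973.3521 W

144973.3521 W


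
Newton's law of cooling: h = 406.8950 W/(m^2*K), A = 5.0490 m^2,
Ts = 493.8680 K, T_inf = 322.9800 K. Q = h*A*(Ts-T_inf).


dT = 170.8880 K
Q = 406.8950 * 5.0490 * 170.8880 = 351074.5040 W

351074.5040 W


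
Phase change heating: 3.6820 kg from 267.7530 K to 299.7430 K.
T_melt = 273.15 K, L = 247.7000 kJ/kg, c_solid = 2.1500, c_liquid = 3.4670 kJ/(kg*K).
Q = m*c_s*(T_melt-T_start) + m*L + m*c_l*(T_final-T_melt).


Q1 (sensible, solid) = 3.6820 * 2.1500 * 5.3970 = 42.7243 kJ
Q2 (latent) = 3.6820 * 247.7000 = 912.0314 kJ
Q3 (sensible, liquid) = 3.6820 * 3.4670 * 26.5930 = 339.4728 kJ
Q_total = 1294.2285 kJ

1294.2285 kJ


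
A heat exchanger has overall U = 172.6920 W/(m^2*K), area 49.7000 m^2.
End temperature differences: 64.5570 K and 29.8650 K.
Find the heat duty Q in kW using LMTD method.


LMTD = 45.0042 K
Q = 172.6920 * 49.7000 * 45.0042 = 386261.7348 W = 386.2617 kW

386.2617 kW


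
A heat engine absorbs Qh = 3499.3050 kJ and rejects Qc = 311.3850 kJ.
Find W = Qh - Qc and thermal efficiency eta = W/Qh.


W = 3499.3050 - 311.3850 = 3187.9200 kJ
eta = 3187.9200 / 3499.3050 = 0.9110 = 91.1015%

W = 3187.9200 kJ, eta = 91.1015%


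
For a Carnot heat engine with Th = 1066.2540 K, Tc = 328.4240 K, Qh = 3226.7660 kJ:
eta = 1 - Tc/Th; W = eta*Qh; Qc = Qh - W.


eta = 1 - 328.4240/1066.2540 = 0.6920
W = 0.6920 * 3226.7660 = 2232.8683 kJ
Qc = 3226.7660 - 2232.8683 = 993.8977 kJ

eta = 69.1983%, W = 2232.8683 kJ, Qc = 993.8977 kJ


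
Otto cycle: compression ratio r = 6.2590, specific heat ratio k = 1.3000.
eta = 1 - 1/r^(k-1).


r^(k-1) = 1.7336
eta = 1 - 1/1.7336 = 0.4232 = 42.3169%

42.3169%


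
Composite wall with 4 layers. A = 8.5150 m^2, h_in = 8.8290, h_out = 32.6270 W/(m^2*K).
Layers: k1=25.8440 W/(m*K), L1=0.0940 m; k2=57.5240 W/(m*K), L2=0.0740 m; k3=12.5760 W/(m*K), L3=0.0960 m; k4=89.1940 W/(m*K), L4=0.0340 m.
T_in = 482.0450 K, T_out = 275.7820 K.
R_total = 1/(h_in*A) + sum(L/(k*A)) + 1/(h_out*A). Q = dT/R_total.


R_conv_in = 1/(8.8290*8.5150) = 0.0133
R_1 = 0.0940/(25.8440*8.5150) = 0.0004
R_2 = 0.0740/(57.5240*8.5150) = 0.0002
R_3 = 0.0960/(12.5760*8.5150) = 0.0009
R_4 = 0.0340/(89.1940*8.5150) = 4.4767e-05
R_conv_out = 1/(32.6270*8.5150) = 0.0036
R_total = 0.0184 K/W
Q = 206.2630 / 0.0184 = 11197.4401 W

R_total = 0.0184 K/W, Q = 11197.4401 W


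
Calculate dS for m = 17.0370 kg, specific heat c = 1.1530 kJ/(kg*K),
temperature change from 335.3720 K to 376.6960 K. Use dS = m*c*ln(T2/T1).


T2/T1 = 1.1232
ln(T2/T1) = 0.1162
dS = 17.0370 * 1.1530 * 0.1162 = 2.2826 kJ/K

2.2826 kJ/K


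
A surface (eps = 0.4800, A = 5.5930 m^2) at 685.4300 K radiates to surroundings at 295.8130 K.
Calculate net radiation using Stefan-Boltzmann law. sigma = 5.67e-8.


T^4 = 2.2073e+11
Tsurr^4 = 7.6572e+09
Q = 0.4800 * 5.67e-8 * 5.5930 * 2.1307e+11 = 32433.0592 W

32433.0592 W


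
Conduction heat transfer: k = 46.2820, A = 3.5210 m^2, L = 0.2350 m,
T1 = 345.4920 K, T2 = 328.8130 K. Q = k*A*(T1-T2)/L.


dT = 16.6790 K
Q = 46.2820 * 3.5210 * 16.6790 / 0.2350 = 11565.9228 W

11565.9228 W


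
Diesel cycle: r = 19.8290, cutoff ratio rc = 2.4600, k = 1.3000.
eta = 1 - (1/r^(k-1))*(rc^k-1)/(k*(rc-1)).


r^(k-1) = 2.4501
rc^k = 3.2227
eta = 0.5220 = 52.2044%

52.2044%


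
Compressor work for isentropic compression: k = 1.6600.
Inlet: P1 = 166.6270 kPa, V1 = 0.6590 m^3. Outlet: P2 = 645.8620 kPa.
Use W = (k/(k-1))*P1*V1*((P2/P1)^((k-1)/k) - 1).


(k-1)/k = 0.3976
(P2/P1)^exp = 1.7137
W = 2.5152 * 166.6270 * 0.6590 * (1.7137 - 1) = 197.1165 kJ

197.1165 kJ


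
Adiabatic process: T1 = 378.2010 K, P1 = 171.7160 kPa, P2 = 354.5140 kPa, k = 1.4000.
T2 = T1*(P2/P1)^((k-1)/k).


(k-1)/k = 0.2857
(P2/P1)^exp = 1.2301
T2 = 378.2010 * 1.2301 = 465.2346 K

465.2346 K


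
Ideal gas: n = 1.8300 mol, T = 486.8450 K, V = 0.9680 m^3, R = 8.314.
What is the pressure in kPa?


P = nRT/V = 1.8300 * 8.314 * 486.8450 / 0.9680
= 7407.1617 / 0.9680 = 7652.0265 Pa = 7.6520 kPa

7.6520 kPa


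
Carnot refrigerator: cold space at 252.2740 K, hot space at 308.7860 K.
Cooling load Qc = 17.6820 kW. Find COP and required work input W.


COP = 252.2740 / 56.5120 = 4.4641
W = 17.6820 / 4.4641 = 3.9610 kW

COP = 4.4641, W = 3.9610 kW


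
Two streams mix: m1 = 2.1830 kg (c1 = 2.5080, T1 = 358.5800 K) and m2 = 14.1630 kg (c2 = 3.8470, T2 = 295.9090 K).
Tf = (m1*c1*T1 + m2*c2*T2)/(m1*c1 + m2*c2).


num = 18085.8325
den = 59.9600
Tf = 301.6315 K

301.6315 K


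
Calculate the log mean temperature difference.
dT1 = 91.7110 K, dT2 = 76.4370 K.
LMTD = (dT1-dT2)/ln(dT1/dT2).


dT1/dT2 = 1.1998
ln(dT1/dT2) = 0.1822
LMTD = 15.2740 / 0.1822 = 83.8422 K

83.8422 K


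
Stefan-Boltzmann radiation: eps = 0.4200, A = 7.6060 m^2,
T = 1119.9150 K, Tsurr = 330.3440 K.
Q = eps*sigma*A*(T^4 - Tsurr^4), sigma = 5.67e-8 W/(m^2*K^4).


T^4 = 1.5730e+12
Tsurr^4 = 1.1909e+10
Q = 0.4200 * 5.67e-8 * 7.6060 * 1.5611e+12 = 282766.9029 W

282766.9029 W


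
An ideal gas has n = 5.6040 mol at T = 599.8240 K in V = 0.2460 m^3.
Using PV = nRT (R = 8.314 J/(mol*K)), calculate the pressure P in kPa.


P = nRT/V = 5.6040 * 8.314 * 599.8240 / 0.2460
= 27946.7935 / 0.2460 = 113604.8515 Pa = 113.6049 kPa

113.6049 kPa


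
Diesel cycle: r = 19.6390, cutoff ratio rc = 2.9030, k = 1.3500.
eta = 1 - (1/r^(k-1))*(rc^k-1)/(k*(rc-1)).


r^(k-1) = 2.8353
rc^k = 4.2154
eta = 0.5586 = 55.8555%

55.8555%


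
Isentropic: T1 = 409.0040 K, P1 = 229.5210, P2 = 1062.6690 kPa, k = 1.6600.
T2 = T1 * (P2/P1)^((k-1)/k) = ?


(k-1)/k = 0.3976
(P2/P1)^exp = 1.8392
T2 = 409.0040 * 1.8392 = 752.2358 K

752.2358 K


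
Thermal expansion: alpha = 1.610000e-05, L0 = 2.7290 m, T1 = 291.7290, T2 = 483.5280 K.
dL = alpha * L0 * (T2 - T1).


dT = 191.7990 K
dL = 1.610000e-05 * 2.7290 * 191.7990 = 0.008427 m
L_final = 2.737427 m

dL = 0.008427 m


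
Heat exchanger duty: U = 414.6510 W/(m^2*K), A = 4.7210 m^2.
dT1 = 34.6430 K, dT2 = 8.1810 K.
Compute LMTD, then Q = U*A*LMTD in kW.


LMTD = 18.3346 K
Q = 414.6510 * 4.7210 * 18.3346 = 35891.2348 W = 35.8912 kW

35.8912 kW


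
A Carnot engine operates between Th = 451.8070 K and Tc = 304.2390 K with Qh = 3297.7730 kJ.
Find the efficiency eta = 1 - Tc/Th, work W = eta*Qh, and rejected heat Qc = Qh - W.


eta = 1 - 304.2390/451.8070 = 0.3266
W = 0.3266 * 3297.7730 = 1077.1098 kJ
Qc = 3297.7730 - 1077.1098 = 2220.6632 kJ

eta = 32.6617%, W = 1077.1098 kJ, Qc = 2220.6632 kJ


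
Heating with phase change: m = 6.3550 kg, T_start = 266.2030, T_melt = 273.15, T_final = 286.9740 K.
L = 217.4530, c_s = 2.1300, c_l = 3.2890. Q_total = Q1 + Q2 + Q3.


Q1 (sensible, solid) = 6.3550 * 2.1300 * 6.9470 = 94.0356 kJ
Q2 (latent) = 6.3550 * 217.4530 = 1381.9138 kJ
Q3 (sensible, liquid) = 6.3550 * 3.2890 * 13.8240 = 288.9436 kJ
Q_total = 1764.8931 kJ

1764.8931 kJ


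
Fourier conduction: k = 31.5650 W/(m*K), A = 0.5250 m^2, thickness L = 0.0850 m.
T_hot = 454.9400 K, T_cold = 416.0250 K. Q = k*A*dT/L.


dT = 38.9150 K
Q = 31.5650 * 0.5250 * 38.9150 / 0.0850 = 7586.8798 W

7586.8798 W


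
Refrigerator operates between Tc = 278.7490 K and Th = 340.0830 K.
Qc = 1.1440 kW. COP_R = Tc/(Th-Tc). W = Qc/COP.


COP = 278.7490 / 61.3340 = 4.5448
W = 1.1440 / 4.5448 = 0.2517 kW

COP = 4.5448, W = 0.2517 kW


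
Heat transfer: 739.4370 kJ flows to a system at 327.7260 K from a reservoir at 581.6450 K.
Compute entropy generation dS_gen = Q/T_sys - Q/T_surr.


dS_sys = 739.4370/327.7260 = 2.2563 kJ/K
dS_surr = -739.4370/581.6450 = -1.2713 kJ/K
dS_gen = 2.2563 - 1.2713 = 0.9850 kJ/K (irreversible)

dS_gen = 0.9850 kJ/K, irreversible


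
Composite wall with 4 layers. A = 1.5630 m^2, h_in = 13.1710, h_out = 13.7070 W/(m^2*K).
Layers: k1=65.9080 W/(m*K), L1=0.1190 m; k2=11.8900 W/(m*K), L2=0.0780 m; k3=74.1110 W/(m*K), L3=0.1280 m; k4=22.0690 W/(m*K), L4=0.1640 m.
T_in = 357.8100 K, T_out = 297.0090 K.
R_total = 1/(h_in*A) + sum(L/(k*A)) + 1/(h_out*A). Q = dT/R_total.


R_conv_in = 1/(13.1710*1.5630) = 0.0486
R_1 = 0.1190/(65.9080*1.5630) = 0.0012
R_2 = 0.0780/(11.8900*1.5630) = 0.0042
R_3 = 0.1280/(74.1110*1.5630) = 0.0011
R_4 = 0.1640/(22.0690*1.5630) = 0.0048
R_conv_out = 1/(13.7070*1.5630) = 0.0467
R_total = 0.1065 K/W
Q = 60.8010 / 0.1065 = 571.0923 W

R_total = 0.1065 K/W, Q = 571.0923 W


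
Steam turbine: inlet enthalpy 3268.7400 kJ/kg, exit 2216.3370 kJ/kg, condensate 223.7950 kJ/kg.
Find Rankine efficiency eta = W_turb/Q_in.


W = 1052.4030 kJ/kg
Q_in = 3044.9450 kJ/kg
eta = 0.3456 = 34.5623%

eta = 34.5623%


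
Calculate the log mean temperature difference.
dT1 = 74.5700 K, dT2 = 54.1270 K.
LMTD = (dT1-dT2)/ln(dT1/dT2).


dT1/dT2 = 1.3777
ln(dT1/dT2) = 0.3204
LMTD = 20.4430 / 0.3204 = 63.8036 K

63.8036 K


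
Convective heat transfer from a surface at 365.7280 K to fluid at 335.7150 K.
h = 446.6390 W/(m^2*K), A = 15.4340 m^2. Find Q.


dT = 30.0130 K
Q = 446.6390 * 15.4340 * 30.0130 = 206892.4043 W

206892.4043 W


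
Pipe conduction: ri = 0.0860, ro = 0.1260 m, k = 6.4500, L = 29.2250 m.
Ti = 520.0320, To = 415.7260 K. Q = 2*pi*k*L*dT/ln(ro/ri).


dT = 104.3060 K
ln(ro/ri) = 0.3819
Q = 2*pi*6.4500*29.2250*104.3060 / 0.3819 = 323455.3794 W

323455.3794 W


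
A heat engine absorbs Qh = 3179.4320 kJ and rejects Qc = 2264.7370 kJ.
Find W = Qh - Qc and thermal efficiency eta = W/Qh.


W = 3179.4320 - 2264.7370 = 914.6950 kJ
eta = 914.6950 / 3179.4320 = 0.2877 = 28.7691%

W = 914.6950 kJ, eta = 28.7691%


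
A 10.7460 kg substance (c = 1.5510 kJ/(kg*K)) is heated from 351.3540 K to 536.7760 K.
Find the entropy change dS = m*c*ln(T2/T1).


T2/T1 = 1.5277
ln(T2/T1) = 0.4238
dS = 10.7460 * 1.5510 * 0.4238 = 7.0633 kJ/K

7.0633 kJ/K


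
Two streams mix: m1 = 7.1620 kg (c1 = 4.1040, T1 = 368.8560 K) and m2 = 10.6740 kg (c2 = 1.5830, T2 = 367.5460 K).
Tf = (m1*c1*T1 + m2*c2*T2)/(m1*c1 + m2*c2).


num = 17052.1318
den = 46.2898
Tf = 368.3778 K

368.3778 K


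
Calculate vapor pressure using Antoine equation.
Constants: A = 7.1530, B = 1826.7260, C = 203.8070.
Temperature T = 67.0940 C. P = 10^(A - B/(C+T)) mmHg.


C+T = 270.9010
B/(C+T) = 6.7431
log10(P) = 7.1530 - 6.7431 = 0.4099
P = 10^0.4099 = 2.5695 mmHg

2.5695 mmHg


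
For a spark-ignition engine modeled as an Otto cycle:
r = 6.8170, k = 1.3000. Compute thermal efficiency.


r^(k-1) = 1.7786
eta = 1 - 1/1.7786 = 0.4378 = 43.7760%

43.7760%


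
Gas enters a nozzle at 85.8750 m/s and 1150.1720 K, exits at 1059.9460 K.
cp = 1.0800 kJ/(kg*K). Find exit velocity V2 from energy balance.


dT = 90.2260 K
2*cp*1000*dT = 194888.1600
V1^2 = 7374.5156
V2 = sqrt(202262.6756) = 449.7362 m/s

449.7362 m/s


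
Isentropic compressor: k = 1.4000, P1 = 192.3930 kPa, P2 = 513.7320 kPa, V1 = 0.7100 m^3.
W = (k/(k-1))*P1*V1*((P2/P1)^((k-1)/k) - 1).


(k-1)/k = 0.2857
(P2/P1)^exp = 1.3239
W = 3.5000 * 192.3930 * 0.7100 * (1.3239 - 1) = 154.8781 kJ

154.8781 kJ


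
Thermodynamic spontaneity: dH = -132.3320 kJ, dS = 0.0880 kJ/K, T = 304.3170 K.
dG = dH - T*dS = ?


T*dS = 304.3170 * 0.0880 = 26.7799 kJ
dG = -132.3320 - 26.7799 = -159.1119 kJ (spontaneous)

dG = -159.1119 kJ, spontaneous


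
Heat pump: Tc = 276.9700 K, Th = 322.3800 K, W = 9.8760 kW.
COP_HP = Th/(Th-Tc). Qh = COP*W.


COP = 322.3800 / 45.4100 = 7.0993
Qh = 7.0993 * 9.8760 = 70.1129 kW

COP = 7.0993, Qh = 70.1129 kW


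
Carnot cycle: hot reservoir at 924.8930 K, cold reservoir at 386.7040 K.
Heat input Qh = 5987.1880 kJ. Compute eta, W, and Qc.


eta = 1 - 386.7040/924.8930 = 0.5819
W = 0.5819 * 5987.1880 = 3483.9043 kJ
Qc = 5987.1880 - 3483.9043 = 2503.2837 kJ

eta = 58.1893%, W = 3483.9043 kJ, Qc = 2503.2837 kJ


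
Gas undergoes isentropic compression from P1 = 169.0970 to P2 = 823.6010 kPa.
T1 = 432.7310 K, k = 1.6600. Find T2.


(k-1)/k = 0.3976
(P2/P1)^exp = 1.8766
T2 = 432.7310 * 1.8766 = 812.0702 K

812.0702 K
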